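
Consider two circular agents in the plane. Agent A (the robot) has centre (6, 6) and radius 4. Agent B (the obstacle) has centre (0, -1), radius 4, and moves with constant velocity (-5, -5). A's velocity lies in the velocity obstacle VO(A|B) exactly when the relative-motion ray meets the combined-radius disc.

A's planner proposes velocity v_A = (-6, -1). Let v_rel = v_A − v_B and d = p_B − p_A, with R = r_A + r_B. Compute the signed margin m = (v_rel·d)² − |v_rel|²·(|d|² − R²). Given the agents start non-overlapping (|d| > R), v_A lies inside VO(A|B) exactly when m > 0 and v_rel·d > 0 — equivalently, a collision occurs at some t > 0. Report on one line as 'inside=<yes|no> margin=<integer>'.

d = (-6, -7),  |d|² = 85;  R = 4+4 = 8,  c = 85−8² = 21
v_rel = (-1, 4),  |v_rel|² = 17;  v_rel·d = (-1)·(-6) + (4)·(-7) = -22
17·t² + 44·t + 21 = 0  ⇒  m = (-22)² − 17·21 = 127
m = 127 > 0,  v_rel·d = -22 < 0  ⇒  outside

inside=no margin=127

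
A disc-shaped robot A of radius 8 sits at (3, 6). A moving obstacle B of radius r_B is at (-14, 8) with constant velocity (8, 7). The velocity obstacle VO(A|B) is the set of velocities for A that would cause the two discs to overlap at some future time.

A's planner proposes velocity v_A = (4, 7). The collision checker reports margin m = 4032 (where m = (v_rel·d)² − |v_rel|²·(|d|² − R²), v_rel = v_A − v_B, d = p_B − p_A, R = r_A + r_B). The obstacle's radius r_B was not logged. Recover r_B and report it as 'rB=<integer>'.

m = 4032
d = (-17, 2);  v_rel = (-4, 0),  |v_rel|² = 16
v_rel×d = (-4)·(2) − (0)·(-17) = -8
since m = R²·16 − (-8)²:  R² = (64 + 4032) / 16 = 256
R = √256 = 16  ⇒  r_B = 16 − 8 = 8

rB=8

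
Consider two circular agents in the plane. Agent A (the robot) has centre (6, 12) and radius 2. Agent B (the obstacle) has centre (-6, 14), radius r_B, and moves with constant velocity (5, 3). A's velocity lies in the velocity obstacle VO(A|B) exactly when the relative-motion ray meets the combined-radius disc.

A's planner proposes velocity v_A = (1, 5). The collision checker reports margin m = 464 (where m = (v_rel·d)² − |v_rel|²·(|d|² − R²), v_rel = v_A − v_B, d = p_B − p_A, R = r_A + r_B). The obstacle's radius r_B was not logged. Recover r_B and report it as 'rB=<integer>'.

m = 464
d = (-12, 2);  v_rel = (-4, 2),  |v_rel|² = 20
v_rel×d = (-4)·(2) − (2)·(-12) = 16
since m = R²·20 − 16²:  R² = (256 + 464) / 20 = 36
R = √36 = 6  ⇒  r_B = 6 − 2 = 4

rB=4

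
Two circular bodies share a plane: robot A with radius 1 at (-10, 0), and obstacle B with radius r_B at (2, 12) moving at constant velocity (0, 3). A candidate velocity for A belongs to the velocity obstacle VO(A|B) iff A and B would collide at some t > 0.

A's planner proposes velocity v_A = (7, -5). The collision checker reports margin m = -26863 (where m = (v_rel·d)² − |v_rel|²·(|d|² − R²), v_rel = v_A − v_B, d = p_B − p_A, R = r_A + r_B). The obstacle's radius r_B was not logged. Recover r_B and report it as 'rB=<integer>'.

m = -26863
d = (12, 12);  v_rel = (7, -8),  |v_rel|² = 113
v_rel×d = (7)·(12) − (-8)·(12) = 180
since m = R²·113 − 180²:  R² = (32400 + -26863) / 113 = 49
R = √49 = 7  ⇒  r_B = 7 − 1 = 6

rB=6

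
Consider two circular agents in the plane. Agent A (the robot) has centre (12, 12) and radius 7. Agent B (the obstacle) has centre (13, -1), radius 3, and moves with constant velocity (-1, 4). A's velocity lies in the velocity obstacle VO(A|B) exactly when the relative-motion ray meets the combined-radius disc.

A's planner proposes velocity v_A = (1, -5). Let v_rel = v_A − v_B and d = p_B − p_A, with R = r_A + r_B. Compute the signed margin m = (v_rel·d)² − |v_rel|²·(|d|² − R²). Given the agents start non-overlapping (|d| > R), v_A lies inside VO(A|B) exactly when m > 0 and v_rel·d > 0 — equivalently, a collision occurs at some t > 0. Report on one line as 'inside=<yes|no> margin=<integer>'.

d = (1, -13),  |d|² = 170;  R = 7+3 = 10,  c = 170−10² = 70
v_rel = (2, -9),  |v_rel|² = 85;  v_rel·d = (2)·(1) + (-9)·(-13) = 119
85·t² − 238·t + 70 = 0  ⇒  m = 119² − 85·70 = 8211
m = 8211 > 0,  v_rel·d = 119 > 0  ⇒  inside

inside=yes margin=8211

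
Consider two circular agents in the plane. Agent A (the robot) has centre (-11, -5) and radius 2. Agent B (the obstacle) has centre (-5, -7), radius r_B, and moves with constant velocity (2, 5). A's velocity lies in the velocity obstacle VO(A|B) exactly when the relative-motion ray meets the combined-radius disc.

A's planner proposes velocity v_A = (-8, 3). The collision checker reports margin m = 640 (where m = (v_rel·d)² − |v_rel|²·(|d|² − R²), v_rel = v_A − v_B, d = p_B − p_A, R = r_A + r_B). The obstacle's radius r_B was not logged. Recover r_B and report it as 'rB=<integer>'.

m = 640
d = (6, -2);  v_rel = (-10, -2),  |v_rel|² = 104
v_rel×d = (-10)·(-2) − (-2)·(6) = 32
since m = R²·104 − 32²:  R² = (1024 + 640) / 104 = 16
R = √16 = 4  ⇒  r_B = 4 − 2 = 2

rB=2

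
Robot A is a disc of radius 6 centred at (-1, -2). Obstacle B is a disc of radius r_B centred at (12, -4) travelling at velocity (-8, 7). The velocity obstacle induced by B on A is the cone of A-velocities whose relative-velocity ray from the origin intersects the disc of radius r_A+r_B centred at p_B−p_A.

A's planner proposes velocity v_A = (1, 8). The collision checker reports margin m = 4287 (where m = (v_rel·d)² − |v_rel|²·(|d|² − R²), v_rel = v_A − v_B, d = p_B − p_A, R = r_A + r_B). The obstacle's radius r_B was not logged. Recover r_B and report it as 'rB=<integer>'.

m = 4287
d = (13, -2);  v_rel = (9, 1),  |v_rel|² = 82
v_rel×d = (9)·(-2) − (1)·(13) = -31
since m = R²·82 − (-31)²:  R² = (961 + 4287) / 82 = 64
R = √64 = 8  ⇒  r_B = 8 − 6 = 2

rB=2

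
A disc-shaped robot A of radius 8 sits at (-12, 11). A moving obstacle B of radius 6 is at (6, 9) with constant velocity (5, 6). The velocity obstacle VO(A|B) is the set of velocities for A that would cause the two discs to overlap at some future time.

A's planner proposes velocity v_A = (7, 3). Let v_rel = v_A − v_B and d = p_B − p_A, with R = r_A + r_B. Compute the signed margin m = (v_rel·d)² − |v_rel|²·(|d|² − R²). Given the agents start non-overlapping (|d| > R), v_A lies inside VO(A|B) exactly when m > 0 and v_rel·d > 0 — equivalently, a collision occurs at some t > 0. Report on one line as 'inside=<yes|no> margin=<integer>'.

d = (18, -2),  |d|² = 328;  R = 8+6 = 14,  c = 328−14² = 132
v_rel = (2, -3),  |v_rel|² = 13;  v_rel·d = (2)·(18) + (-3)·(-2) = 42
13·t² − 84·t + 132 = 0  ⇒  m = 42² − 13·132 = 48
m = 48 > 0,  v_rel·d = 42 > 0  ⇒  inside

inside=yes margin=48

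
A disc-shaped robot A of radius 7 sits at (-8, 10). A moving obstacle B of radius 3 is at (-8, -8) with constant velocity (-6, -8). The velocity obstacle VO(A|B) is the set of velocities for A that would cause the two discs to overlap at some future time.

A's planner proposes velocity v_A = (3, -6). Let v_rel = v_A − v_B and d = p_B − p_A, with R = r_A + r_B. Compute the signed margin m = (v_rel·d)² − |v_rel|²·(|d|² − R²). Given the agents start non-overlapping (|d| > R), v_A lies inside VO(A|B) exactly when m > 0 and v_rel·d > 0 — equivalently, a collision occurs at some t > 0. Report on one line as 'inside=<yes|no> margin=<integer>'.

d = (0, -18),  |d|² = 324;  R = 7+3 = 10,  c = 324−10² = 224
v_rel = (9, 2),  |v_rel|² = 85;  v_rel·d = (9)·(0) + (2)·(-18) = -36
85·t² + 72·t + 224 = 0  ⇒  m = (-36)² − 85·224 = -17744
m = -17744 < 0,  v_rel·d = -36 < 0  ⇒  outside

inside=no margin=-17744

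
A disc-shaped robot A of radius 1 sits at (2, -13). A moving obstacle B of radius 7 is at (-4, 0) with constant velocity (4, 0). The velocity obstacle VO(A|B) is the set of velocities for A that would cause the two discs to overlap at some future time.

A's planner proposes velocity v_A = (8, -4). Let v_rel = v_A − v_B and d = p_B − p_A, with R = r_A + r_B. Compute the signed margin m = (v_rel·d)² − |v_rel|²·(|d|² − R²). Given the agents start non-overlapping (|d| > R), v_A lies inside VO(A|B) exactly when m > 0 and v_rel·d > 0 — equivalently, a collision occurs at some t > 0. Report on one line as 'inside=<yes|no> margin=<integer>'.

d = (-6, 13),  |d|² = 205;  R = 1+7 = 8,  c = 205−8² = 141
v_rel = (4, -4),  |v_rel|² = 32;  v_rel·d = (4)·(-6) + (-4)·(13) = -76
32·t² + 152·t + 141 = 0  ⇒  m = (-76)² − 32·141 = 1264
m = 1264 > 0,  v_rel·d = -76 < 0  ⇒  outside

inside=no margin=1264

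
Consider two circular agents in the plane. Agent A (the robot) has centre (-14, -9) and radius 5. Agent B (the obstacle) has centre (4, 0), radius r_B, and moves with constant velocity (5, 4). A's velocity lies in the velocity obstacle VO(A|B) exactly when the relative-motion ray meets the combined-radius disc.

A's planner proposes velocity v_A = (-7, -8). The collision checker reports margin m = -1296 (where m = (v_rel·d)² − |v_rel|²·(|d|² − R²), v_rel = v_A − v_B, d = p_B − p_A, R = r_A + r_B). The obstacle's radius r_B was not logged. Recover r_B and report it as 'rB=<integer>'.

m = -1296
d = (18, 9);  v_rel = (-12, -12),  |v_rel|² = 288
v_rel×d = (-12)·(9) − (-12)·(18) = 108
since m = R²·288 − 108²:  R² = (11664 + -1296) / 288 = 36
R = √36 = 6  ⇒  r_B = 6 − 5 = 1

rB=1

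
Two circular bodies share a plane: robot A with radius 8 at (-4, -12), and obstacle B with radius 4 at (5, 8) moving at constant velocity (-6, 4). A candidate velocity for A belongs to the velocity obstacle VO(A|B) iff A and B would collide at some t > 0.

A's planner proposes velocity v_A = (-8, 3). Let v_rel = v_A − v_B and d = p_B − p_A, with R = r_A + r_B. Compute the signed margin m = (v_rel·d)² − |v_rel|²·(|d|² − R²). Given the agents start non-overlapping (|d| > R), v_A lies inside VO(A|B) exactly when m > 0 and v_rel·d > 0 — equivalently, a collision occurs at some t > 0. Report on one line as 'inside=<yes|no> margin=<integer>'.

d = (9, 20),  |d|² = 481;  R = 8+4 = 12,  c = 481−12² = 337
v_rel = (-2, -1),  |v_rel|² = 5;  v_rel·d = (-2)·(9) + (-1)·(20) = -38
5·t² + 76·t + 337 = 0  ⇒  m = (-38)² − 5·337 = -241
m = -241 < 0,  v_rel·d = -38 < 0  ⇒  outside

inside=no margin=-241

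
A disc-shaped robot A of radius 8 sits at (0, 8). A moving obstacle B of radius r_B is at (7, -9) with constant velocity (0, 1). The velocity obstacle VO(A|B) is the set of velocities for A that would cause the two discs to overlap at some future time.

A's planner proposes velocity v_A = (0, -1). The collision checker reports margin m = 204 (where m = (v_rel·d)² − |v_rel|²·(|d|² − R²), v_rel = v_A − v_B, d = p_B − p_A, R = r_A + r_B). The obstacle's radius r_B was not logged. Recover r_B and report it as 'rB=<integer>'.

m = 204
d = (7, -17);  v_rel = (0, -2),  |v_rel|² = 4
v_rel×d = (0)·(-17) − (-2)·(7) = 14
since m = R²·4 − 14²:  R² = (196 + 204) / 4 = 100
R = √100 = 10  ⇒  r_B = 10 − 8 = 2

rB=2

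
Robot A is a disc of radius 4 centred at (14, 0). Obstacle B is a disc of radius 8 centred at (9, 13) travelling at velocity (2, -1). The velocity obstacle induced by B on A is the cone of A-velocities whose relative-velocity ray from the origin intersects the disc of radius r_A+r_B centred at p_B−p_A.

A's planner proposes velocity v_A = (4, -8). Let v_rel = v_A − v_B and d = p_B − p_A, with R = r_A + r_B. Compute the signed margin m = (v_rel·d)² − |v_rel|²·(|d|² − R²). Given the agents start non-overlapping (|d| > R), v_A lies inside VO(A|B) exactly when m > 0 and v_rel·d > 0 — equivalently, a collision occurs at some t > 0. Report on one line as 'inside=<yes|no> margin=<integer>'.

d = (-5, 13),  |d|² = 194;  R = 4+8 = 12,  c = 194−12² = 50
v_rel = (2, -7),  |v_rel|² = 53;  v_rel·d = (2)·(-5) + (-7)·(13) = -101
53·t² + 202·t + 50 = 0  ⇒  m = (-101)² − 53·50 = 7551
m = 7551 > 0,  v_rel·d = -101 < 0  ⇒  outside

inside=no margin=7551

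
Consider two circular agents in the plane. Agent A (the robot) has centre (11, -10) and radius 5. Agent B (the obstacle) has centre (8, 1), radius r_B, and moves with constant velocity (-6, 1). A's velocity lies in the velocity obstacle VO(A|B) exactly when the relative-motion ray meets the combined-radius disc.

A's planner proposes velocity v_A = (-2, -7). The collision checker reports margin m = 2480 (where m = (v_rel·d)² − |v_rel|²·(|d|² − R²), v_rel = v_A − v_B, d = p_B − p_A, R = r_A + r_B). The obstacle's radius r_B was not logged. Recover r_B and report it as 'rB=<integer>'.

m = 2480
d = (-3, 11);  v_rel = (4, -8),  |v_rel|² = 80
v_rel×d = (4)·(11) − (-8)·(-3) = 20
since m = R²·80 − 20²:  R² = (400 + 2480) / 80 = 36
R = √36 = 6  ⇒  r_B = 6 − 5 = 1

rB=1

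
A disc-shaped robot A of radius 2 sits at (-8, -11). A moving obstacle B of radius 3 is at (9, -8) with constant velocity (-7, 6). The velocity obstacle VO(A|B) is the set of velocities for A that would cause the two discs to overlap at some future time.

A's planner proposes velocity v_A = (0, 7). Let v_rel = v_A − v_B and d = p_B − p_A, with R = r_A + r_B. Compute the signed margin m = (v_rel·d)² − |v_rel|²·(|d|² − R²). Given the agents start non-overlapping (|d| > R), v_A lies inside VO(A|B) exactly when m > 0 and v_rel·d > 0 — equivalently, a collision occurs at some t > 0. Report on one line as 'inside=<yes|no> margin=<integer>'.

d = (17, 3),  |d|² = 298;  R = 2+3 = 5,  c = 298−5² = 273
v_rel = (7, 1),  |v_rel|² = 50;  v_rel·d = (7)·(17) + (1)·(3) = 122
50·t² − 244·t + 273 = 0  ⇒  m = 122² − 50·273 = 1234
m = 1234 > 0,  v_rel·d = 122 > 0  ⇒  inside

inside=yes margin=1234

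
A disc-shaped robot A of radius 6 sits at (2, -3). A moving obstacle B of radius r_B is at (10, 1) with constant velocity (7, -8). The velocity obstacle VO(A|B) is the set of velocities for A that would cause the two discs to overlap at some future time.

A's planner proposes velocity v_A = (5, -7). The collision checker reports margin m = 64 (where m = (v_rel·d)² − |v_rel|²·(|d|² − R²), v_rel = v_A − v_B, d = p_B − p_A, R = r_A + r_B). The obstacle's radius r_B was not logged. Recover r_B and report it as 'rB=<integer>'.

m = 64
d = (8, 4);  v_rel = (-2, 1),  |v_rel|² = 5
v_rel×d = (-2)·(4) − (1)·(8) = -16
since m = R²·5 − (-16)²:  R² = (256 + 64) / 5 = 64
R = √64 = 8  ⇒  r_B = 8 − 6 = 2

rB=2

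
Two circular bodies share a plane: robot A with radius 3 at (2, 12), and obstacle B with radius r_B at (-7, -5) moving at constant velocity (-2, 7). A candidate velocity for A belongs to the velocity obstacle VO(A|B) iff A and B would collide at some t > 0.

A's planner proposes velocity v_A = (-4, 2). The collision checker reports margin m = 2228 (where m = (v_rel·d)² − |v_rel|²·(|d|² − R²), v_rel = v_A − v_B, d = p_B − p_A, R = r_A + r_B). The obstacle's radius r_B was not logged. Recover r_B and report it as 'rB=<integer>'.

m = 2228
d = (-9, -17);  v_rel = (-2, -5),  |v_rel|² = 29
v_rel×d = (-2)·(-17) − (-5)·(-9) = -11
since m = R²·29 − (-11)²:  R² = (121 + 2228) / 29 = 81
R = √81 = 9  ⇒  r_B = 9 − 3 = 6

rB=6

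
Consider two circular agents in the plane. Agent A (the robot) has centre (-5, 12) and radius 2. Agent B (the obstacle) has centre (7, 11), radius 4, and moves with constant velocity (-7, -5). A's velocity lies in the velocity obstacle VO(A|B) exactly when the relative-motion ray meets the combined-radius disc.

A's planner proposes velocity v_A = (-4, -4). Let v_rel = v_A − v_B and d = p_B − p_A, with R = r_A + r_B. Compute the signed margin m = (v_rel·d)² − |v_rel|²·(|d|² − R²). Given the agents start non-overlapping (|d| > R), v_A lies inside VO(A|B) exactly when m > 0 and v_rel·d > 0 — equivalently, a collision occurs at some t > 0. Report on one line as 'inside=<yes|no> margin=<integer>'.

d = (12, -1),  |d|² = 145;  R = 2+4 = 6,  c = 145−6² = 109
v_rel = (3, 1),  |v_rel|² = 10;  v_rel·d = (3)·(12) + (1)·(-1) = 35
10·t² − 70·t + 109 = 0  ⇒  m = 35² − 10·109 = 135
m = 135 > 0,  v_rel·d = 35 > 0  ⇒  inside

inside=yes margin=135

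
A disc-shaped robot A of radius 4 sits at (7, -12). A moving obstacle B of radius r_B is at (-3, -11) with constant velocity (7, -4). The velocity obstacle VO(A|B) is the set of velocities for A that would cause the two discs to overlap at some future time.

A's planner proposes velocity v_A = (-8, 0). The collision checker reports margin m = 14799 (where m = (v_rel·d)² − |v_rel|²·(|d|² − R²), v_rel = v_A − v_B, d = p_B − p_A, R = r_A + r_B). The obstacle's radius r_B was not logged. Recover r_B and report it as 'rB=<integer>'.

m = 14799
d = (-10, 1);  v_rel = (-15, 4),  |v_rel|² = 241
v_rel×d = (-15)·(1) − (4)·(-10) = 25
since m = R²·241 − 25²:  R² = (625 + 14799) / 241 = 64
R = √64 = 8  ⇒  r_B = 8 − 4 = 4

rB=4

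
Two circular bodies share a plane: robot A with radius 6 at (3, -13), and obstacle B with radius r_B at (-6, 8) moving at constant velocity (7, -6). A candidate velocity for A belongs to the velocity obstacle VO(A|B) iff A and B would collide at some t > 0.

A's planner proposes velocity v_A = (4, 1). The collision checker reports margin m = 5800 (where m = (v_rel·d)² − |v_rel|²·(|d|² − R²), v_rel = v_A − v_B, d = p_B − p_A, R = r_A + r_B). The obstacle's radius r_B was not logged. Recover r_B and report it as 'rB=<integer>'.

m = 5800
d = (-9, 21);  v_rel = (-3, 7),  |v_rel|² = 58
v_rel×d = (-3)·(21) − (7)·(-9) = 0
since m = R²·58 − 0²:  R² = (0 + 5800) / 58 = 100
R = √100 = 10  ⇒  r_B = 10 − 6 = 4

rB=4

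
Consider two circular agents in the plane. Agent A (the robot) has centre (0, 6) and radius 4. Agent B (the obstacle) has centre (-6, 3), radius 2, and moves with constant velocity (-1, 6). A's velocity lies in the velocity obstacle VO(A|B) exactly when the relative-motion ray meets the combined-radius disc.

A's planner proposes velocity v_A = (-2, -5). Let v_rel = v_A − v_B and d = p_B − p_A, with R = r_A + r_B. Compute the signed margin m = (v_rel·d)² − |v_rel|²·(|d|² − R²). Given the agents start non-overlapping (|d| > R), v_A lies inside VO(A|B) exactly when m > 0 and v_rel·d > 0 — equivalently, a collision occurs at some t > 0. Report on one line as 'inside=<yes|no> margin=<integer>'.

d = (-6, -3),  |d|² = 45;  R = 4+2 = 6,  c = 45−6² = 9
v_rel = (-1, -11),  |v_rel|² = 122;  v_rel·d = (-1)·(-6) + (-11)·(-3) = 39
122·t² − 78·t + 9 = 0  ⇒  m = 39² − 122·9 = 423
m = 423 > 0,  v_rel·d = 39 > 0  ⇒  inside

inside=yes margin=423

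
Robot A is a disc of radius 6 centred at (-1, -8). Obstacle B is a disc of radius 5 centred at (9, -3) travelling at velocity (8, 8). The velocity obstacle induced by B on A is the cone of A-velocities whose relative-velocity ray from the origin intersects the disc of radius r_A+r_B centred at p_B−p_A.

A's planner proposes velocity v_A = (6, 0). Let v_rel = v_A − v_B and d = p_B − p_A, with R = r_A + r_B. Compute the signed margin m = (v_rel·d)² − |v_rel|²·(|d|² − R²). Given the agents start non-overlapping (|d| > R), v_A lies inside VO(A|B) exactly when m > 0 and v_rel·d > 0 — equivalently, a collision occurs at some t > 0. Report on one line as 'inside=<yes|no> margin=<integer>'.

d = (10, 5),  |d|² = 125;  R = 6+5 = 11,  c = 125−11² = 4
v_rel = (-2, -8),  |v_rel|² = 68;  v_rel·d = (-2)·(10) + (-8)·(5) = -60
68·t² + 120·t + 4 = 0  ⇒  m = (-60)² − 68·4 = 3328
m = 3328 > 0,  v_rel·d = -60 < 0  ⇒  outside

inside=no margin=3328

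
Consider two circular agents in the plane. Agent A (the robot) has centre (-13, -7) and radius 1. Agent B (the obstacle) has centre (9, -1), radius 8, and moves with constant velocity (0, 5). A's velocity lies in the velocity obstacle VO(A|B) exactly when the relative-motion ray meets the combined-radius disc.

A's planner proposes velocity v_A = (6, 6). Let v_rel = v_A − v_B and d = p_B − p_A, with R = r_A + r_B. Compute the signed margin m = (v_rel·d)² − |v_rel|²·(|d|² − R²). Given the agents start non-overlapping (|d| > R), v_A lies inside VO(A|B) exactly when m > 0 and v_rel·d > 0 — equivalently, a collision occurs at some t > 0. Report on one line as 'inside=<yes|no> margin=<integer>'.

d = (22, 6),  |d|² = 520;  R = 1+8 = 9,  c = 520−9² = 439
v_rel = (6, 1),  |v_rel|² = 37;  v_rel·d = (6)·(22) + (1)·(6) = 138
37·t² − 276·t + 439 = 0  ⇒  m = 138² − 37·439 = 2801
m = 2801 > 0,  v_rel·d = 138 > 0  ⇒  inside

inside=yes margin=2801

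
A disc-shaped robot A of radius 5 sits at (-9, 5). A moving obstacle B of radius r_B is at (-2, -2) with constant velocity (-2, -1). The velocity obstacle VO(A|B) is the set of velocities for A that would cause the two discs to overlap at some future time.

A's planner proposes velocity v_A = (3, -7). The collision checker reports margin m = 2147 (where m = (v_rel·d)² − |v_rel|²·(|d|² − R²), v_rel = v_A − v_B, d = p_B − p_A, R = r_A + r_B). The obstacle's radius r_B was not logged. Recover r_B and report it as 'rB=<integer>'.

m = 2147
d = (7, -7);  v_rel = (5, -6),  |v_rel|² = 61
v_rel×d = (5)·(-7) − (-6)·(7) = 7
since m = R²·61 − 7²:  R² = (49 + 2147) / 61 = 36
R = √36 = 6  ⇒  r_B = 6 − 5 = 1

rB=1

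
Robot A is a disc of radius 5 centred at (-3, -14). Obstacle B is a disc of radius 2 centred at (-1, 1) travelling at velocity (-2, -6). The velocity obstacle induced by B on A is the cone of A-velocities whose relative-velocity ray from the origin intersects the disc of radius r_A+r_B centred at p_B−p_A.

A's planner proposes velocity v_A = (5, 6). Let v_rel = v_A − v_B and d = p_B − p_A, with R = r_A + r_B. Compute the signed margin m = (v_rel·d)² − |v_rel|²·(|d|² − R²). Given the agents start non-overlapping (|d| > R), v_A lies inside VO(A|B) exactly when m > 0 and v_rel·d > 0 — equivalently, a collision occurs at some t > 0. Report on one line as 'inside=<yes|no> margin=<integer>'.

d = (2, 15),  |d|² = 229;  R = 5+2 = 7,  c = 229−7² = 180
v_rel = (7, 12),  |v_rel|² = 193;  v_rel·d = (7)·(2) + (12)·(15) = 194
193·t² − 388·t + 180 = 0  ⇒  m = 194² − 193·180 = 2896
m = 2896 > 0,  v_rel·d = 194 > 0  ⇒  inside

inside=yes margin=2896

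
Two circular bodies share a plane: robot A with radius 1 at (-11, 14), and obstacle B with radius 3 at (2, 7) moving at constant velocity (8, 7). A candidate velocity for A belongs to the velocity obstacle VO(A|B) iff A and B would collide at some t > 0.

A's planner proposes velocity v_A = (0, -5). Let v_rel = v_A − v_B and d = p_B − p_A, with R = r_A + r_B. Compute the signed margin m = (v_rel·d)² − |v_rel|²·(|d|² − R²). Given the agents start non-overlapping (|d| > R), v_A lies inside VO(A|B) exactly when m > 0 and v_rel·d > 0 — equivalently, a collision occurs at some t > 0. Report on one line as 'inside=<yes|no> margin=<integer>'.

d = (13, -7),  |d|² = 218;  R = 1+3 = 4,  c = 218−4² = 202
v_rel = (-8, -12),  |v_rel|² = 208;  v_rel·d = (-8)·(13) + (-12)·(-7) = -20
208·t² + 40·t + 202 = 0  ⇒  m = (-20)² − 208·202 = -41616
m = -41616 < 0,  v_rel·d = -20 < 0  ⇒  outside

inside=no margin=-41616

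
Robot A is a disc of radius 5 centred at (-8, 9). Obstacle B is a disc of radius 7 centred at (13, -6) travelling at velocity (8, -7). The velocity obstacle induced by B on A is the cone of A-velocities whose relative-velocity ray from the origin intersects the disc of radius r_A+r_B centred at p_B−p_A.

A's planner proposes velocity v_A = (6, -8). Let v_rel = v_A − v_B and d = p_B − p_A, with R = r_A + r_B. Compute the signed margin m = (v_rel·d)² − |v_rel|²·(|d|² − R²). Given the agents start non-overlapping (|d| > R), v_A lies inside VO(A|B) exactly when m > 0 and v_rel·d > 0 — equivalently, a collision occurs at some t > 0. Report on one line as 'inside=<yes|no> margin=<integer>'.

d = (21, -15),  |d|² = 666;  R = 5+7 = 12,  c = 666−12² = 522
v_rel = (-2, -1),  |v_rel|² = 5;  v_rel·d = (-2)·(21) + (-1)·(-15) = -27
5·t² + 54·t + 522 = 0  ⇒  m = (-27)² − 5·522 = -1881
m = -1881 < 0,  v_rel·d = -27 < 0  ⇒  outside

inside=no margin=-1881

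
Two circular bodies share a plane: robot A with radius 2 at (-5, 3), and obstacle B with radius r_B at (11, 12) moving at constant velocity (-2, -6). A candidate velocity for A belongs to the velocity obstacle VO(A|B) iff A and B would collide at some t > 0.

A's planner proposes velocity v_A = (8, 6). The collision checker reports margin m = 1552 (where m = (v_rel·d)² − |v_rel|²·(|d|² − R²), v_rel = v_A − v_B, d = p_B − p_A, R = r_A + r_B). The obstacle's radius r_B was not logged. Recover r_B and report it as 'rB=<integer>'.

m = 1552
d = (16, 9);  v_rel = (10, 12),  |v_rel|² = 244
v_rel×d = (10)·(9) − (12)·(16) = -102
since m = R²·244 − (-102)²:  R² = (10404 + 1552) / 244 = 49
R = √49 = 7  ⇒  r_B = 7 − 2 = 5

rB=5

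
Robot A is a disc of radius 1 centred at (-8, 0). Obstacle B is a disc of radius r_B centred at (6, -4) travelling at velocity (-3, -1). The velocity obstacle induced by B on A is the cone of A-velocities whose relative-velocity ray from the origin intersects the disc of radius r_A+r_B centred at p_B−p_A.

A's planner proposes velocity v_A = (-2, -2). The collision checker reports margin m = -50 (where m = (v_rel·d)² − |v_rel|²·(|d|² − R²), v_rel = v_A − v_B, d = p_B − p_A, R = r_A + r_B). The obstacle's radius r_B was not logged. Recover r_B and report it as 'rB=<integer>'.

m = -50
d = (14, -4);  v_rel = (1, -1),  |v_rel|² = 2
v_rel×d = (1)·(-4) − (-1)·(14) = 10
since m = R²·2 − 10²:  R² = (100 + -50) / 2 = 25
R = √25 = 5  ⇒  r_B = 5 − 1 = 4

rB=4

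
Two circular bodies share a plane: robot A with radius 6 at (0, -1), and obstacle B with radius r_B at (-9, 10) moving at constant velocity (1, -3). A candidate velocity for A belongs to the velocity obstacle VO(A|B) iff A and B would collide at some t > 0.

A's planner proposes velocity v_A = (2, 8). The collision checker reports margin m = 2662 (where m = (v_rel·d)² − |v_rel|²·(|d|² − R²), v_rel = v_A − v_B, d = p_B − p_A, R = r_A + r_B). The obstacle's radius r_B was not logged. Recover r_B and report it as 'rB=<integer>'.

m = 2662
d = (-9, 11);  v_rel = (1, 11),  |v_rel|² = 122
v_rel×d = (1)·(11) − (11)·(-9) = 110
since m = R²·122 − 110²:  R² = (12100 + 2662) / 122 = 121
R = √121 = 11  ⇒  r_B = 11 − 6 = 5

rB=5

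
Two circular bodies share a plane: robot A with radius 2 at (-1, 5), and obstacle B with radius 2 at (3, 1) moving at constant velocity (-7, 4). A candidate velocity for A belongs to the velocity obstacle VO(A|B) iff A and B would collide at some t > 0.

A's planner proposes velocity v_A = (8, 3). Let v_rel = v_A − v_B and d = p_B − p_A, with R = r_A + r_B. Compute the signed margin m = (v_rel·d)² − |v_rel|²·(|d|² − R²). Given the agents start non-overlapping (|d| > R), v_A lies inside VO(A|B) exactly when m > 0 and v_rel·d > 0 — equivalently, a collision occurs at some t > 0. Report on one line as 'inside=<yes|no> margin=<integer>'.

d = (4, -4),  |d|² = 32;  R = 2+2 = 4,  c = 32−4² = 16
v_rel = (15, -1),  |v_rel|² = 226;  v_rel·d = (15)·(4) + (-1)·(-4) = 64
226·t² − 128·t + 16 = 0  ⇒  m = 64² − 226·16 = 480
m = 480 > 0,  v_rel·d = 64 > 0  ⇒  inside

inside=yes margin=480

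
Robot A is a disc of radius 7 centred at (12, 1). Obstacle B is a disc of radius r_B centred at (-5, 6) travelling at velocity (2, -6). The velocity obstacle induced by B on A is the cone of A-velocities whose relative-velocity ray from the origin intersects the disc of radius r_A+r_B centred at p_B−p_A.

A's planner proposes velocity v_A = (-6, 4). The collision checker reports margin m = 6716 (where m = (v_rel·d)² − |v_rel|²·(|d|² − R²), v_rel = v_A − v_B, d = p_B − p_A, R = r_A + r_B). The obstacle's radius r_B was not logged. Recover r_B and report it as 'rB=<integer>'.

m = 6716
d = (-17, 5);  v_rel = (-8, 10),  |v_rel|² = 164
v_rel×d = (-8)·(5) − (10)·(-17) = 130
since m = R²·164 − 130²:  R² = (16900 + 6716) / 164 = 144
R = √144 = 12  ⇒  r_B = 12 − 7 = 5

rB=5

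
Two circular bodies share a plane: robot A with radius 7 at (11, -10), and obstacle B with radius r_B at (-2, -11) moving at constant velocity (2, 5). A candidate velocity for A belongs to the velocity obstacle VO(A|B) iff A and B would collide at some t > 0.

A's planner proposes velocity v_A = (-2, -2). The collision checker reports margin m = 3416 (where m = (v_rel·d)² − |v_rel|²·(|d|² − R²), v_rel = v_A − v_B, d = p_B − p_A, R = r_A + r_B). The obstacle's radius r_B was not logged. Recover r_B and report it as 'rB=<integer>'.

m = 3416
d = (-13, -1);  v_rel = (-4, -7),  |v_rel|² = 65
v_rel×d = (-4)·(-1) − (-7)·(-13) = -87
since m = R²·65 − (-87)²:  R² = (7569 + 3416) / 65 = 169
R = √169 = 13  ⇒  r_B = 13 − 7 = 6

rB=6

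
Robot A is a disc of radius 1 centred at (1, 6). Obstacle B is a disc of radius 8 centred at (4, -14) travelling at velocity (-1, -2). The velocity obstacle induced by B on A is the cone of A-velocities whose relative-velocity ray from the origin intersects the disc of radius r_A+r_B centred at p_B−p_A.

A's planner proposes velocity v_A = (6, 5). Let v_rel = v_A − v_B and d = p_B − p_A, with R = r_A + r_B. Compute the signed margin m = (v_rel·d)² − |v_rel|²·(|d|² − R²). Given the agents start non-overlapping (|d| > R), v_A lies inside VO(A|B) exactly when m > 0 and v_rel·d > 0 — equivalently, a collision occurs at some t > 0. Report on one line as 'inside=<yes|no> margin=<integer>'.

d = (3, -20),  |d|² = 409;  R = 1+8 = 9,  c = 409−9² = 328
v_rel = (7, 7),  |v_rel|² = 98;  v_rel·d = (7)·(3) + (7)·(-20) = -119
98·t² + 238·t + 328 = 0  ⇒  m = (-119)² − 98·328 = -17983
m = -17983 < 0,  v_rel·d = -119 < 0  ⇒  outside

inside=no margin=-17983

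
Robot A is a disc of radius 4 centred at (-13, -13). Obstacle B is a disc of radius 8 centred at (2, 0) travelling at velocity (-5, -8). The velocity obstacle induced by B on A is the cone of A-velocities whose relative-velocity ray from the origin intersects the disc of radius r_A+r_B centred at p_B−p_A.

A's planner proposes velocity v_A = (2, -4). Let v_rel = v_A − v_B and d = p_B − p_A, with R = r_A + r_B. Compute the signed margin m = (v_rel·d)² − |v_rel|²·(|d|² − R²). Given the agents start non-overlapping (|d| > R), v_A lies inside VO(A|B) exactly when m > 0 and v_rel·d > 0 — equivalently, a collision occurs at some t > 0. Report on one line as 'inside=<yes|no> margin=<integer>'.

d = (15, 13),  |d|² = 394;  R = 4+8 = 12,  c = 394−12² = 250
v_rel = (7, 4),  |v_rel|² = 65;  v_rel·d = (7)·(15) + (4)·(13) = 157
65·t² − 314·t + 250 = 0  ⇒  m = 157² − 65·250 = 8399
m = 8399 > 0,  v_rel·d = 157 > 0  ⇒  inside

inside=yes margin=8399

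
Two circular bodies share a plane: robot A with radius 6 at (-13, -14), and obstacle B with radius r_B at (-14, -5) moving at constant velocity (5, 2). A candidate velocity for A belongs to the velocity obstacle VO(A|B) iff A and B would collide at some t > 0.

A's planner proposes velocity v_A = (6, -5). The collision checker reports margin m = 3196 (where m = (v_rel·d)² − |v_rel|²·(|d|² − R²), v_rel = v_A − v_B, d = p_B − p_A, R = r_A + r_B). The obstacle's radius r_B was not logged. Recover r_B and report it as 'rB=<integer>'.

m = 3196
d = (-1, 9);  v_rel = (1, -7),  |v_rel|² = 50
v_rel×d = (1)·(9) − (-7)·(-1) = 2
since m = R²·50 − 2²:  R² = (4 + 3196) / 50 = 64
R = √64 = 8  ⇒  r_B = 8 − 6 = 2

rB=2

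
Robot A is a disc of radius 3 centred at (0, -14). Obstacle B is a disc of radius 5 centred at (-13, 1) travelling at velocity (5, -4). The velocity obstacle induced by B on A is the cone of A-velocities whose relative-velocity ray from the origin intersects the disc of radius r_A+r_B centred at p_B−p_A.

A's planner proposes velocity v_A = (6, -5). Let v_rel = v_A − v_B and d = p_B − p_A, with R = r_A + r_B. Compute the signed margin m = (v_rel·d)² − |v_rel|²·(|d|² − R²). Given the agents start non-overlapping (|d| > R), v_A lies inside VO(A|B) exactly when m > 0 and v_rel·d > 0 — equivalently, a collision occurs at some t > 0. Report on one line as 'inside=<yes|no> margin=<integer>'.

d = (-13, 15),  |d|² = 394;  R = 3+5 = 8,  c = 394−8² = 330
v_rel = (1, -1),  |v_rel|² = 2;  v_rel·d = (1)·(-13) + (-1)·(15) = -28
2·t² + 56·t + 330 = 0  ⇒  m = (-28)² − 2·330 = 124
m = 124 > 0,  v_rel·d = -28 < 0  ⇒  outside

inside=no margin=124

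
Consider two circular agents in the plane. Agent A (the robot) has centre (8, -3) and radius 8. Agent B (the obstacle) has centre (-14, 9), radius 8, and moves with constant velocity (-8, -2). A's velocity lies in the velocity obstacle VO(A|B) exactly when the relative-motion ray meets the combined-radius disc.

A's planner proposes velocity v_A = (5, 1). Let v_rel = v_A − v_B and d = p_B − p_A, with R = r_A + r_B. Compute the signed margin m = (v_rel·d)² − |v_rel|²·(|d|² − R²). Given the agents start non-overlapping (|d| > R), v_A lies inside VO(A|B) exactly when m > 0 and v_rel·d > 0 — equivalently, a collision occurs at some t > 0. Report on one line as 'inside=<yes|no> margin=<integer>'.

d = (-22, 12),  |d|² = 628;  R = 8+8 = 16,  c = 628−16² = 372
v_rel = (13, 3),  |v_rel|² = 178;  v_rel·d = (13)·(-22) + (3)·(12) = -250
178·t² + 500·t + 372 = 0  ⇒  m = (-250)² − 178·372 = -3716
m = -3716 < 0,  v_rel·d = -250 < 0  ⇒  outside

inside=no margin=-3716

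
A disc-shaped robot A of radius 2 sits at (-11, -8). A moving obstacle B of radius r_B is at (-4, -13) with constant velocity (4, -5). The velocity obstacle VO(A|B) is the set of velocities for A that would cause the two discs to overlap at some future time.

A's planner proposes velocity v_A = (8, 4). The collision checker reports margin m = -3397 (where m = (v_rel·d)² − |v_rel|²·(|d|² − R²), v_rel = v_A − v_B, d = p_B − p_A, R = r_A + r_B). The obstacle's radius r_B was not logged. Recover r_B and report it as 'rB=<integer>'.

m = -3397
d = (7, -5);  v_rel = (4, 9),  |v_rel|² = 97
v_rel×d = (4)·(-5) − (9)·(7) = -83
since m = R²·97 − (-83)²:  R² = (6889 + -3397) / 97 = 36
R = √36 = 6  ⇒  r_B = 6 − 2 = 4

rB=4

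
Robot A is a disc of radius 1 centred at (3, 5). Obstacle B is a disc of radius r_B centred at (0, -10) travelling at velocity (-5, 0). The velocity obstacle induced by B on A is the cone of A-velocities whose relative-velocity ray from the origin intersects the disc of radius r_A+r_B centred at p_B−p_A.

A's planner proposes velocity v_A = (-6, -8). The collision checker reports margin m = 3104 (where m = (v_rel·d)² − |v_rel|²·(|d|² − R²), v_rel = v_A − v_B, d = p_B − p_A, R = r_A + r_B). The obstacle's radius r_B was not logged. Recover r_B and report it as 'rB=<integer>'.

m = 3104
d = (-3, -15);  v_rel = (-1, -8),  |v_rel|² = 65
v_rel×d = (-1)·(-15) − (-8)·(-3) = -9
since m = R²·65 − (-9)²:  R² = (81 + 3104) / 65 = 49
R = √49 = 7  ⇒  r_B = 7 − 1 = 6

rB=6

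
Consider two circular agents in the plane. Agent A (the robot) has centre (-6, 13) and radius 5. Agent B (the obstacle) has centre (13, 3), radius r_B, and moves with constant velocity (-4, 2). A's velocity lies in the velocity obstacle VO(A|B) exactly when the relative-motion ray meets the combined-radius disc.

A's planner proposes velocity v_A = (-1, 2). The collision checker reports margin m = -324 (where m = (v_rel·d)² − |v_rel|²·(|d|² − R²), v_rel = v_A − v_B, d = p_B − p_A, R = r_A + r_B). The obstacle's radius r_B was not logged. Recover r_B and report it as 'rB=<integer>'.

m = -324
d = (19, -10);  v_rel = (3, 0),  |v_rel|² = 9
v_rel×d = (3)·(-10) − (0)·(19) = -30
since m = R²·9 − (-30)²:  R² = (900 + -324) / 9 = 64
R = √64 = 8  ⇒  r_B = 8 − 5 = 3

rB=3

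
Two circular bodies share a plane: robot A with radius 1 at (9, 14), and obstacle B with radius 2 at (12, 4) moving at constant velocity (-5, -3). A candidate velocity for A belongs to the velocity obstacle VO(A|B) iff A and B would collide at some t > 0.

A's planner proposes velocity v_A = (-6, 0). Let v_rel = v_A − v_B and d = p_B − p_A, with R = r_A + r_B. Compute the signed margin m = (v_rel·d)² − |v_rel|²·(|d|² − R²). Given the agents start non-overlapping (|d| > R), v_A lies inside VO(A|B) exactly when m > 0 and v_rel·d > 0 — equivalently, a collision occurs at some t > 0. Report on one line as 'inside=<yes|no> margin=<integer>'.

d = (3, -10),  |d|² = 109;  R = 1+2 = 3,  c = 109−3² = 100
v_rel = (-1, 3),  |v_rel|² = 10;  v_rel·d = (-1)·(3) + (3)·(-10) = -33
10·t² + 66·t + 100 = 0  ⇒  m = (-33)² − 10·100 = 89
m = 89 > 0,  v_rel·d = -33 < 0  ⇒  outside

inside=no margin=89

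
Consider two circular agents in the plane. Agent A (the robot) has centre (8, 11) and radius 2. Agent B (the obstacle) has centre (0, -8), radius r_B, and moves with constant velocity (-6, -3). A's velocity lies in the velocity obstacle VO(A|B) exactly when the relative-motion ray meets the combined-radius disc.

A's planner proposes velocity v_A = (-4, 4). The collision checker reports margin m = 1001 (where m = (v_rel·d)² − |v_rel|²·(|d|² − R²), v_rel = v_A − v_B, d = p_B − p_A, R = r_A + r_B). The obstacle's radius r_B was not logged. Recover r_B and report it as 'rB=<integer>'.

m = 1001
d = (-8, -19);  v_rel = (2, 7),  |v_rel|² = 53
v_rel×d = (2)·(-19) − (7)·(-8) = 18
since m = R²·53 − 18²:  R² = (324 + 1001) / 53 = 25
R = √25 = 5  ⇒  r_B = 5 − 2 = 3

rB=3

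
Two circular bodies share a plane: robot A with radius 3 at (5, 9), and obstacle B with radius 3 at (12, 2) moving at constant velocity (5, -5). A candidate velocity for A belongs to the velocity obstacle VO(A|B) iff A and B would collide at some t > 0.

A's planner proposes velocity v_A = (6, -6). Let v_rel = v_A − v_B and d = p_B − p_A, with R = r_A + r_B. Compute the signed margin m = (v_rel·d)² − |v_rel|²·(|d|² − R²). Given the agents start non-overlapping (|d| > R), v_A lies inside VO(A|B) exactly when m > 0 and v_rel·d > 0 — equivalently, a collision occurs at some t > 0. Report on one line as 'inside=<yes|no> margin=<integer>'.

d = (7, -7),  |d|² = 98;  R = 3+3 = 6,  c = 98−6² = 62
v_rel = (1, -1),  |v_rel|² = 2;  v_rel·d = (1)·(7) + (-1)·(-7) = 14
2·t² − 28·t + 62 = 0  ⇒  m = 14² − 2·62 = 72
m = 72 > 0,  v_rel·d = 14 > 0  ⇒  inside

inside=yes margin=72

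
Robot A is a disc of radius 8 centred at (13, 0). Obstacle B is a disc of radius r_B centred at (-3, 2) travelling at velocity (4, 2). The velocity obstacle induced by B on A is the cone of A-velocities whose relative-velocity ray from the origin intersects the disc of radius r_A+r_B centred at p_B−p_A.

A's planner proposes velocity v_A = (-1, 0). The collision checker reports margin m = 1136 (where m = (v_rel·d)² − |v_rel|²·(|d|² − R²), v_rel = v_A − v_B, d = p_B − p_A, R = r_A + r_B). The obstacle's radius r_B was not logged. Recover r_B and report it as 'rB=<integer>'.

m = 1136
d = (-16, 2);  v_rel = (-5, -2),  |v_rel|² = 29
v_rel×d = (-5)·(2) − (-2)·(-16) = -42
since m = R²·29 − (-42)²:  R² = (1764 + 1136) / 29 = 100
R = √100 = 10  ⇒  r_B = 10 − 8 = 2

rB=2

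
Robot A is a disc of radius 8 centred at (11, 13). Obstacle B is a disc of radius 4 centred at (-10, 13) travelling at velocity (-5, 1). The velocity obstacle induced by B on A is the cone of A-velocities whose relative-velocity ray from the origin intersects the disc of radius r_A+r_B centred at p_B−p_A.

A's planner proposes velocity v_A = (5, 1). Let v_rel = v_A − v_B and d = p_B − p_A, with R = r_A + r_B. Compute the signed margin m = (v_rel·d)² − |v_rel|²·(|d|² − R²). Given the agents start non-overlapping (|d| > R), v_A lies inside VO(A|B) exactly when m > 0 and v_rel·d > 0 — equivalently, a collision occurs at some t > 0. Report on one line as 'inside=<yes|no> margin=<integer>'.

d = (-21, 0),  |d|² = 441;  R = 8+4 = 12,  c = 441−12² = 297
v_rel = (10, 0),  |v_rel|² = 100;  v_rel·d = (10)·(-21) + (0)·(0) = -210
100·t² + 420·t + 297 = 0  ⇒  m = (-210)² − 100·297 = 14400
m = 14400 > 0,  v_rel·d = -210 < 0  ⇒  outside

inside=no margin=14400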